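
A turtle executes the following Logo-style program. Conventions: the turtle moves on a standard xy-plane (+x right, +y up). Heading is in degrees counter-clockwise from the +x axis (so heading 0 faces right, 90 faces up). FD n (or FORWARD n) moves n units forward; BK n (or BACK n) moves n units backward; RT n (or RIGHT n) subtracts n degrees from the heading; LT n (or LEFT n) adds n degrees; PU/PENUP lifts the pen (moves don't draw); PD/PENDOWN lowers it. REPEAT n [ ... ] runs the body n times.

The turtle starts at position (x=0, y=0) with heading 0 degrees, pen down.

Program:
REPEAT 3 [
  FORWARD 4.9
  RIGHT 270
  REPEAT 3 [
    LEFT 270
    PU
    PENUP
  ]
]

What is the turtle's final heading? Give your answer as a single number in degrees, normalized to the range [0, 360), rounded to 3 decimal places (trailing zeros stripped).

Answer: 180

Derivation:
Executing turtle program step by step:
Start: pos=(0,0), heading=0, pen down
REPEAT 3 [
  -- iteration 1/3 --
  FD 4.9: (0,0) -> (4.9,0) [heading=0, draw]
  RT 270: heading 0 -> 90
  REPEAT 3 [
    -- iteration 1/3 --
    LT 270: heading 90 -> 0
    PU: pen up
    PU: pen up
    -- iteration 2/3 --
    LT 270: heading 0 -> 270
    PU: pen up
    PU: pen up
    -- iteration 3/3 --
    LT 270: heading 270 -> 180
    PU: pen up
    PU: pen up
  ]
  -- iteration 2/3 --
  FD 4.9: (4.9,0) -> (0,0) [heading=180, move]
  RT 270: heading 180 -> 270
  REPEAT 3 [
    -- iteration 1/3 --
    LT 270: heading 270 -> 180
    PU: pen up
    PU: pen up
    -- iteration 2/3 --
    LT 270: heading 180 -> 90
    PU: pen up
    PU: pen up
    -- iteration 3/3 --
    LT 270: heading 90 -> 0
    PU: pen up
    PU: pen up
  ]
  -- iteration 3/3 --
  FD 4.9: (0,0) -> (4.9,0) [heading=0, move]
  RT 270: heading 0 -> 90
  REPEAT 3 [
    -- iteration 1/3 --
    LT 270: heading 90 -> 0
    PU: pen up
    PU: pen up
    -- iteration 2/3 --
    LT 270: heading 0 -> 270
    PU: pen up
    PU: pen up
    -- iteration 3/3 --
    LT 270: heading 270 -> 180
    PU: pen up
    PU: pen up
  ]
]
Final: pos=(4.9,0), heading=180, 1 segment(s) drawn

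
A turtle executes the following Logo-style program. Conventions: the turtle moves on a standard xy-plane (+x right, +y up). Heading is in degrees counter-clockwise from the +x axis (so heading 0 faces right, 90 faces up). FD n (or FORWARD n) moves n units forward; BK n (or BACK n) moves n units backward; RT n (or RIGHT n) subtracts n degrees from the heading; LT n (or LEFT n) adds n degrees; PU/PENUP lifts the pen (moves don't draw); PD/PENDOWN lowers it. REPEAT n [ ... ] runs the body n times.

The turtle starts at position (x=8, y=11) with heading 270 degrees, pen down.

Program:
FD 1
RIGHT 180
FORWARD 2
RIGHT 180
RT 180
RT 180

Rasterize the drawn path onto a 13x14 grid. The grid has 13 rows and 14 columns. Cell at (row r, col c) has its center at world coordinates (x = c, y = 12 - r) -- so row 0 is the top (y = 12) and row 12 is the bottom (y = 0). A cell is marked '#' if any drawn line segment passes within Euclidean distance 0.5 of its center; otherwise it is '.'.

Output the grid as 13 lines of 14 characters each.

Segment 0: (8,11) -> (8,10)
Segment 1: (8,10) -> (8,12)

Answer: ........#.....
........#.....
........#.....
..............
..............
..............
..............
..............
..............
..............
..............
..............
..............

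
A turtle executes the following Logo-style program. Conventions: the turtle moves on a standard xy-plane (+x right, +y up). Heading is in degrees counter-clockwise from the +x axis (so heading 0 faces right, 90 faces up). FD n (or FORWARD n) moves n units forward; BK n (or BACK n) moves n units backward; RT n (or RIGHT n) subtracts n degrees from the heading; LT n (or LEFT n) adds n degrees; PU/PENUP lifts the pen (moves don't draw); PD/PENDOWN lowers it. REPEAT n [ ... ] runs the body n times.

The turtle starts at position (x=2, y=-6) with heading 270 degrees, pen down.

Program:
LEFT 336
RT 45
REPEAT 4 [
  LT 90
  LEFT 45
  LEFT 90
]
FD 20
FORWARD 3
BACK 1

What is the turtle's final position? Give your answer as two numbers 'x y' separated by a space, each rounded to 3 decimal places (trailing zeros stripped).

Answer: 22.539 1.884

Derivation:
Executing turtle program step by step:
Start: pos=(2,-6), heading=270, pen down
LT 336: heading 270 -> 246
RT 45: heading 246 -> 201
REPEAT 4 [
  -- iteration 1/4 --
  LT 90: heading 201 -> 291
  LT 45: heading 291 -> 336
  LT 90: heading 336 -> 66
  -- iteration 2/4 --
  LT 90: heading 66 -> 156
  LT 45: heading 156 -> 201
  LT 90: heading 201 -> 291
  -- iteration 3/4 --
  LT 90: heading 291 -> 21
  LT 45: heading 21 -> 66
  LT 90: heading 66 -> 156
  -- iteration 4/4 --
  LT 90: heading 156 -> 246
  LT 45: heading 246 -> 291
  LT 90: heading 291 -> 21
]
FD 20: (2,-6) -> (20.672,1.167) [heading=21, draw]
FD 3: (20.672,1.167) -> (23.472,2.242) [heading=21, draw]
BK 1: (23.472,2.242) -> (22.539,1.884) [heading=21, draw]
Final: pos=(22.539,1.884), heading=21, 3 segment(s) drawn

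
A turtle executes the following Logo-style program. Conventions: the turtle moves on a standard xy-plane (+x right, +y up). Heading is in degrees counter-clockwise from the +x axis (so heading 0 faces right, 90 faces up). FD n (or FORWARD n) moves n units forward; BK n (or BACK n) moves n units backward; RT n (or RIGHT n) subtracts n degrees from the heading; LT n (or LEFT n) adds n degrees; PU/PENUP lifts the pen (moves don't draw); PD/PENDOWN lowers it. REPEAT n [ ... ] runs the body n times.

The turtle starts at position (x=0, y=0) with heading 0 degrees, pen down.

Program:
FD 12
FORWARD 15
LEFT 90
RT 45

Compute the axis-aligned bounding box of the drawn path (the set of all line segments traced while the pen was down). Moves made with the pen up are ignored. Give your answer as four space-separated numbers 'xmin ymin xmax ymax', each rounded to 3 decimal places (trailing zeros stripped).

Executing turtle program step by step:
Start: pos=(0,0), heading=0, pen down
FD 12: (0,0) -> (12,0) [heading=0, draw]
FD 15: (12,0) -> (27,0) [heading=0, draw]
LT 90: heading 0 -> 90
RT 45: heading 90 -> 45
Final: pos=(27,0), heading=45, 2 segment(s) drawn

Segment endpoints: x in {0, 12, 27}, y in {0}
xmin=0, ymin=0, xmax=27, ymax=0

Answer: 0 0 27 0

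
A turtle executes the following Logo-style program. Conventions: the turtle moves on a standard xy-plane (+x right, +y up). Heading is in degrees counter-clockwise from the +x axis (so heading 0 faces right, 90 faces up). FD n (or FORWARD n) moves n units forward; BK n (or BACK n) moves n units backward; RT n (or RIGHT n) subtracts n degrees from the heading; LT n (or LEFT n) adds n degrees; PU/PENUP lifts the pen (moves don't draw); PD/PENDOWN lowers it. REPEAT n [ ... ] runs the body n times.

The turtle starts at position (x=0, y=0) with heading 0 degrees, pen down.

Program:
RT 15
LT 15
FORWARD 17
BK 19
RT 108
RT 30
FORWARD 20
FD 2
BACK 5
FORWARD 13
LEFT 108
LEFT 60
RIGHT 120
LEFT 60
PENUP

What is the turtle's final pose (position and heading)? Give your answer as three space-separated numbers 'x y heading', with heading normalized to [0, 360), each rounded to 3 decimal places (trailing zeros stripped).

Answer: -24.294 -20.074 330

Derivation:
Executing turtle program step by step:
Start: pos=(0,0), heading=0, pen down
RT 15: heading 0 -> 345
LT 15: heading 345 -> 0
FD 17: (0,0) -> (17,0) [heading=0, draw]
BK 19: (17,0) -> (-2,0) [heading=0, draw]
RT 108: heading 0 -> 252
RT 30: heading 252 -> 222
FD 20: (-2,0) -> (-16.863,-13.383) [heading=222, draw]
FD 2: (-16.863,-13.383) -> (-18.349,-14.721) [heading=222, draw]
BK 5: (-18.349,-14.721) -> (-14.633,-11.375) [heading=222, draw]
FD 13: (-14.633,-11.375) -> (-24.294,-20.074) [heading=222, draw]
LT 108: heading 222 -> 330
LT 60: heading 330 -> 30
RT 120: heading 30 -> 270
LT 60: heading 270 -> 330
PU: pen up
Final: pos=(-24.294,-20.074), heading=330, 6 segment(s) drawn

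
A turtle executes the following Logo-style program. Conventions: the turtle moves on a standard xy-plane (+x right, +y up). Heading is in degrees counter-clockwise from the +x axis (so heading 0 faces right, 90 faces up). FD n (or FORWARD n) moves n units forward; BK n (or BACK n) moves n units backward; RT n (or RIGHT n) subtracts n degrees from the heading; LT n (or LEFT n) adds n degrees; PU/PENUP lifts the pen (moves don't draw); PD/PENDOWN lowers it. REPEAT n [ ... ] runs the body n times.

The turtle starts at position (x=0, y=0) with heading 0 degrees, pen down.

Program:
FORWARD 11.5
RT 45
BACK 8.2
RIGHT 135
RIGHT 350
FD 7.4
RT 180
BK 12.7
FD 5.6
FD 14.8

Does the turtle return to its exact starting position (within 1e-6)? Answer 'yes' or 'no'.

Executing turtle program step by step:
Start: pos=(0,0), heading=0, pen down
FD 11.5: (0,0) -> (11.5,0) [heading=0, draw]
RT 45: heading 0 -> 315
BK 8.2: (11.5,0) -> (5.702,5.798) [heading=315, draw]
RT 135: heading 315 -> 180
RT 350: heading 180 -> 190
FD 7.4: (5.702,5.798) -> (-1.586,4.513) [heading=190, draw]
RT 180: heading 190 -> 10
BK 12.7: (-1.586,4.513) -> (-14.093,2.308) [heading=10, draw]
FD 5.6: (-14.093,2.308) -> (-8.578,3.28) [heading=10, draw]
FD 14.8: (-8.578,3.28) -> (5.997,5.85) [heading=10, draw]
Final: pos=(5.997,5.85), heading=10, 6 segment(s) drawn

Start position: (0, 0)
Final position: (5.997, 5.85)
Distance = 8.378; >= 1e-6 -> NOT closed

Answer: no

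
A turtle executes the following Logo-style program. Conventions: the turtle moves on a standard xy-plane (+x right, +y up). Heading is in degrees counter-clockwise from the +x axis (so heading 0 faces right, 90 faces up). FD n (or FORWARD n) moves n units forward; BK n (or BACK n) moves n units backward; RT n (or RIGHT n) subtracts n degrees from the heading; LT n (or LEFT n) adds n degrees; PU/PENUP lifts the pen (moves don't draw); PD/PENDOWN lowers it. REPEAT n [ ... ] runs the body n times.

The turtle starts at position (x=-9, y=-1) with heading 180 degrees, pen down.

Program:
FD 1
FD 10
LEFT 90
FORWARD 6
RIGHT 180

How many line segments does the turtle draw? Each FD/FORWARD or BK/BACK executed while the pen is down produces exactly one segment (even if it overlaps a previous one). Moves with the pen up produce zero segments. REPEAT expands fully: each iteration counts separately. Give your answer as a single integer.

Answer: 3

Derivation:
Executing turtle program step by step:
Start: pos=(-9,-1), heading=180, pen down
FD 1: (-9,-1) -> (-10,-1) [heading=180, draw]
FD 10: (-10,-1) -> (-20,-1) [heading=180, draw]
LT 90: heading 180 -> 270
FD 6: (-20,-1) -> (-20,-7) [heading=270, draw]
RT 180: heading 270 -> 90
Final: pos=(-20,-7), heading=90, 3 segment(s) drawn
Segments drawn: 3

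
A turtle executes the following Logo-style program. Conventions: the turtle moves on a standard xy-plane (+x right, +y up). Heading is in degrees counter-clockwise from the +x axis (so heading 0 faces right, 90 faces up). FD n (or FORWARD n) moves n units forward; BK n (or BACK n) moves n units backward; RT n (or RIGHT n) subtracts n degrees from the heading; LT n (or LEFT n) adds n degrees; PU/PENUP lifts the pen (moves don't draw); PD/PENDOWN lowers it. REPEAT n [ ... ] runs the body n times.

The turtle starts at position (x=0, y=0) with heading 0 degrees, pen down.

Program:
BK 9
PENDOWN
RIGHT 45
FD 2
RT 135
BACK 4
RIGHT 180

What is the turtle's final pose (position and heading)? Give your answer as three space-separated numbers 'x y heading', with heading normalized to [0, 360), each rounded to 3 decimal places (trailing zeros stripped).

Executing turtle program step by step:
Start: pos=(0,0), heading=0, pen down
BK 9: (0,0) -> (-9,0) [heading=0, draw]
PD: pen down
RT 45: heading 0 -> 315
FD 2: (-9,0) -> (-7.586,-1.414) [heading=315, draw]
RT 135: heading 315 -> 180
BK 4: (-7.586,-1.414) -> (-3.586,-1.414) [heading=180, draw]
RT 180: heading 180 -> 0
Final: pos=(-3.586,-1.414), heading=0, 3 segment(s) drawn

Answer: -3.586 -1.414 0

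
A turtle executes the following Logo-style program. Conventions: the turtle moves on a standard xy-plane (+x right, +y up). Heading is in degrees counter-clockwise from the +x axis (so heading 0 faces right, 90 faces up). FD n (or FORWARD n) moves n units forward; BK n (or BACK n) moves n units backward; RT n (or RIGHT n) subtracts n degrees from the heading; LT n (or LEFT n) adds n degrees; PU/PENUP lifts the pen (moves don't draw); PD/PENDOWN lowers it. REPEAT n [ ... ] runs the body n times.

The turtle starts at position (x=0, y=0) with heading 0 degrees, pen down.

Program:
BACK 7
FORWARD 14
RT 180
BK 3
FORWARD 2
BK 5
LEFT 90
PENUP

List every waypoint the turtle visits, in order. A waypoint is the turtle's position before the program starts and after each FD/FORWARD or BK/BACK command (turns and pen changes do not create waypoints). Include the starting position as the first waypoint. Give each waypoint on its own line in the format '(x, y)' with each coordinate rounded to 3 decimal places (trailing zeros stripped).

Answer: (0, 0)
(-7, 0)
(7, 0)
(10, 0)
(8, 0)
(13, 0)

Derivation:
Executing turtle program step by step:
Start: pos=(0,0), heading=0, pen down
BK 7: (0,0) -> (-7,0) [heading=0, draw]
FD 14: (-7,0) -> (7,0) [heading=0, draw]
RT 180: heading 0 -> 180
BK 3: (7,0) -> (10,0) [heading=180, draw]
FD 2: (10,0) -> (8,0) [heading=180, draw]
BK 5: (8,0) -> (13,0) [heading=180, draw]
LT 90: heading 180 -> 270
PU: pen up
Final: pos=(13,0), heading=270, 5 segment(s) drawn
Waypoints (6 total):
(0, 0)
(-7, 0)
(7, 0)
(10, 0)
(8, 0)
(13, 0)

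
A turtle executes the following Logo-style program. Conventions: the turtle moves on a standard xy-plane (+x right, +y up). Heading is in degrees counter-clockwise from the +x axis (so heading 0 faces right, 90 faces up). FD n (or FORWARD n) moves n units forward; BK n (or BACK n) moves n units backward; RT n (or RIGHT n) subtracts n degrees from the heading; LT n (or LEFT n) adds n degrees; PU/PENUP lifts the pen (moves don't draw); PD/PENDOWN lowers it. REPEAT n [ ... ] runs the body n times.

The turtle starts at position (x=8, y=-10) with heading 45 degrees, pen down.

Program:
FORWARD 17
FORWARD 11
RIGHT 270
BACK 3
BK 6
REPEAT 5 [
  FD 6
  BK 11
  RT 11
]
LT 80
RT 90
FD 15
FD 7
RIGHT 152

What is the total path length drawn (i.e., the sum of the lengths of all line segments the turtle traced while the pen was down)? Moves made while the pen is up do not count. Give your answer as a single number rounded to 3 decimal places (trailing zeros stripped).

Executing turtle program step by step:
Start: pos=(8,-10), heading=45, pen down
FD 17: (8,-10) -> (20.021,2.021) [heading=45, draw]
FD 11: (20.021,2.021) -> (27.799,9.799) [heading=45, draw]
RT 270: heading 45 -> 135
BK 3: (27.799,9.799) -> (29.92,7.678) [heading=135, draw]
BK 6: (29.92,7.678) -> (34.163,3.435) [heading=135, draw]
REPEAT 5 [
  -- iteration 1/5 --
  FD 6: (34.163,3.435) -> (29.92,7.678) [heading=135, draw]
  BK 11: (29.92,7.678) -> (37.698,-0.101) [heading=135, draw]
  RT 11: heading 135 -> 124
  -- iteration 2/5 --
  FD 6: (37.698,-0.101) -> (34.343,4.874) [heading=124, draw]
  BK 11: (34.343,4.874) -> (40.494,-4.246) [heading=124, draw]
  RT 11: heading 124 -> 113
  -- iteration 3/5 --
  FD 6: (40.494,-4.246) -> (38.15,1.277) [heading=113, draw]
  BK 11: (38.15,1.277) -> (42.448,-8.848) [heading=113, draw]
  RT 11: heading 113 -> 102
  -- iteration 4/5 --
  FD 6: (42.448,-8.848) -> (41.201,-2.979) [heading=102, draw]
  BK 11: (41.201,-2.979) -> (43.488,-13.739) [heading=102, draw]
  RT 11: heading 102 -> 91
  -- iteration 5/5 --
  FD 6: (43.488,-13.739) -> (43.383,-7.74) [heading=91, draw]
  BK 11: (43.383,-7.74) -> (43.575,-18.738) [heading=91, draw]
  RT 11: heading 91 -> 80
]
LT 80: heading 80 -> 160
RT 90: heading 160 -> 70
FD 15: (43.575,-18.738) -> (48.705,-4.643) [heading=70, draw]
FD 7: (48.705,-4.643) -> (51.099,1.935) [heading=70, draw]
RT 152: heading 70 -> 278
Final: pos=(51.099,1.935), heading=278, 16 segment(s) drawn

Segment lengths:
  seg 1: (8,-10) -> (20.021,2.021), length = 17
  seg 2: (20.021,2.021) -> (27.799,9.799), length = 11
  seg 3: (27.799,9.799) -> (29.92,7.678), length = 3
  seg 4: (29.92,7.678) -> (34.163,3.435), length = 6
  seg 5: (34.163,3.435) -> (29.92,7.678), length = 6
  seg 6: (29.92,7.678) -> (37.698,-0.101), length = 11
  seg 7: (37.698,-0.101) -> (34.343,4.874), length = 6
  seg 8: (34.343,4.874) -> (40.494,-4.246), length = 11
  seg 9: (40.494,-4.246) -> (38.15,1.277), length = 6
  seg 10: (38.15,1.277) -> (42.448,-8.848), length = 11
  seg 11: (42.448,-8.848) -> (41.201,-2.979), length = 6
  seg 12: (41.201,-2.979) -> (43.488,-13.739), length = 11
  seg 13: (43.488,-13.739) -> (43.383,-7.74), length = 6
  seg 14: (43.383,-7.74) -> (43.575,-18.738), length = 11
  seg 15: (43.575,-18.738) -> (48.705,-4.643), length = 15
  seg 16: (48.705,-4.643) -> (51.099,1.935), length = 7
Total = 144

Answer: 144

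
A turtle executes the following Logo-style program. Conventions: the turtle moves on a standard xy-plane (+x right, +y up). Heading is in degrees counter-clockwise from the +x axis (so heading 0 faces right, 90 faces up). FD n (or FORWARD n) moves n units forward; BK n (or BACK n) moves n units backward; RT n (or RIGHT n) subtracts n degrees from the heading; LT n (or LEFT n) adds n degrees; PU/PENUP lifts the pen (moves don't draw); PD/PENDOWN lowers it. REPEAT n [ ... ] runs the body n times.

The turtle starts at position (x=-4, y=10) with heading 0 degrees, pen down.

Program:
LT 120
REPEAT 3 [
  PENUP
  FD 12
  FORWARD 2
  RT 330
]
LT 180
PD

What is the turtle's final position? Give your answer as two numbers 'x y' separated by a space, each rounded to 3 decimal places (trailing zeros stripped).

Executing turtle program step by step:
Start: pos=(-4,10), heading=0, pen down
LT 120: heading 0 -> 120
REPEAT 3 [
  -- iteration 1/3 --
  PU: pen up
  FD 12: (-4,10) -> (-10,20.392) [heading=120, move]
  FD 2: (-10,20.392) -> (-11,22.124) [heading=120, move]
  RT 330: heading 120 -> 150
  -- iteration 2/3 --
  PU: pen up
  FD 12: (-11,22.124) -> (-21.392,28.124) [heading=150, move]
  FD 2: (-21.392,28.124) -> (-23.124,29.124) [heading=150, move]
  RT 330: heading 150 -> 180
  -- iteration 3/3 --
  PU: pen up
  FD 12: (-23.124,29.124) -> (-35.124,29.124) [heading=180, move]
  FD 2: (-35.124,29.124) -> (-37.124,29.124) [heading=180, move]
  RT 330: heading 180 -> 210
]
LT 180: heading 210 -> 30
PD: pen down
Final: pos=(-37.124,29.124), heading=30, 0 segment(s) drawn

Answer: -37.124 29.124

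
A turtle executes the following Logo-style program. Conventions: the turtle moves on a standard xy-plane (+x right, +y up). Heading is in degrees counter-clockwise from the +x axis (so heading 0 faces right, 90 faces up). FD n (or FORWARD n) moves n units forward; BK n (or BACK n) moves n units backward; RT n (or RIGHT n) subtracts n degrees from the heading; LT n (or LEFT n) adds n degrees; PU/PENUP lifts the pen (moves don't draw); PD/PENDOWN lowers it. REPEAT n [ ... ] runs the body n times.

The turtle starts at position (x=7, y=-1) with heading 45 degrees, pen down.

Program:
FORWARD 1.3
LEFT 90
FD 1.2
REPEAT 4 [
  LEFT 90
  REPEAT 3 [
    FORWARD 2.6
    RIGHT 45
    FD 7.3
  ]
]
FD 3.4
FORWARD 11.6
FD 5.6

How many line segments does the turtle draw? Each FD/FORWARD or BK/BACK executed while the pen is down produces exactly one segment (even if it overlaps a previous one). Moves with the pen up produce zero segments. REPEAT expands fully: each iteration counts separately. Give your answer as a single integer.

Executing turtle program step by step:
Start: pos=(7,-1), heading=45, pen down
FD 1.3: (7,-1) -> (7.919,-0.081) [heading=45, draw]
LT 90: heading 45 -> 135
FD 1.2: (7.919,-0.081) -> (7.071,0.768) [heading=135, draw]
REPEAT 4 [
  -- iteration 1/4 --
  LT 90: heading 135 -> 225
  REPEAT 3 [
    -- iteration 1/3 --
    FD 2.6: (7.071,0.768) -> (5.232,-1.071) [heading=225, draw]
    RT 45: heading 225 -> 180
    FD 7.3: (5.232,-1.071) -> (-2.068,-1.071) [heading=180, draw]
    -- iteration 2/3 --
    FD 2.6: (-2.068,-1.071) -> (-4.668,-1.071) [heading=180, draw]
    RT 45: heading 180 -> 135
    FD 7.3: (-4.668,-1.071) -> (-9.83,4.091) [heading=135, draw]
    -- iteration 3/3 --
    FD 2.6: (-9.83,4.091) -> (-11.668,5.93) [heading=135, draw]
    RT 45: heading 135 -> 90
    FD 7.3: (-11.668,5.93) -> (-11.668,13.23) [heading=90, draw]
  ]
  -- iteration 2/4 --
  LT 90: heading 90 -> 180
  REPEAT 3 [
    -- iteration 1/3 --
    FD 2.6: (-11.668,13.23) -> (-14.268,13.23) [heading=180, draw]
    RT 45: heading 180 -> 135
    FD 7.3: (-14.268,13.23) -> (-19.43,18.392) [heading=135, draw]
    -- iteration 2/3 --
    FD 2.6: (-19.43,18.392) -> (-21.268,20.23) [heading=135, draw]
    RT 45: heading 135 -> 90
    FD 7.3: (-21.268,20.23) -> (-21.268,27.53) [heading=90, draw]
    -- iteration 3/3 --
    FD 2.6: (-21.268,27.53) -> (-21.268,30.13) [heading=90, draw]
    RT 45: heading 90 -> 45
    FD 7.3: (-21.268,30.13) -> (-16.107,35.292) [heading=45, draw]
  ]
  -- iteration 3/4 --
  LT 90: heading 45 -> 135
  REPEAT 3 [
    -- iteration 1/3 --
    FD 2.6: (-16.107,35.292) -> (-17.945,37.13) [heading=135, draw]
    RT 45: heading 135 -> 90
    FD 7.3: (-17.945,37.13) -> (-17.945,44.43) [heading=90, draw]
    -- iteration 2/3 --
    FD 2.6: (-17.945,44.43) -> (-17.945,47.03) [heading=90, draw]
    RT 45: heading 90 -> 45
    FD 7.3: (-17.945,47.03) -> (-12.783,52.192) [heading=45, draw]
    -- iteration 3/3 --
    FD 2.6: (-12.783,52.192) -> (-10.945,54.031) [heading=45, draw]
    RT 45: heading 45 -> 0
    FD 7.3: (-10.945,54.031) -> (-3.645,54.031) [heading=0, draw]
  ]
  -- iteration 4/4 --
  LT 90: heading 0 -> 90
  REPEAT 3 [
    -- iteration 1/3 --
    FD 2.6: (-3.645,54.031) -> (-3.645,56.631) [heading=90, draw]
    RT 45: heading 90 -> 45
    FD 7.3: (-3.645,56.631) -> (1.517,61.793) [heading=45, draw]
    -- iteration 2/3 --
    FD 2.6: (1.517,61.793) -> (3.356,63.631) [heading=45, draw]
    RT 45: heading 45 -> 0
    FD 7.3: (3.356,63.631) -> (10.656,63.631) [heading=0, draw]
    -- iteration 3/3 --
    FD 2.6: (10.656,63.631) -> (13.256,63.631) [heading=0, draw]
    RT 45: heading 0 -> 315
    FD 7.3: (13.256,63.631) -> (18.418,58.469) [heading=315, draw]
  ]
]
FD 3.4: (18.418,58.469) -> (20.822,56.065) [heading=315, draw]
FD 11.6: (20.822,56.065) -> (29.024,47.863) [heading=315, draw]
FD 5.6: (29.024,47.863) -> (32.984,43.903) [heading=315, draw]
Final: pos=(32.984,43.903), heading=315, 29 segment(s) drawn
Segments drawn: 29

Answer: 29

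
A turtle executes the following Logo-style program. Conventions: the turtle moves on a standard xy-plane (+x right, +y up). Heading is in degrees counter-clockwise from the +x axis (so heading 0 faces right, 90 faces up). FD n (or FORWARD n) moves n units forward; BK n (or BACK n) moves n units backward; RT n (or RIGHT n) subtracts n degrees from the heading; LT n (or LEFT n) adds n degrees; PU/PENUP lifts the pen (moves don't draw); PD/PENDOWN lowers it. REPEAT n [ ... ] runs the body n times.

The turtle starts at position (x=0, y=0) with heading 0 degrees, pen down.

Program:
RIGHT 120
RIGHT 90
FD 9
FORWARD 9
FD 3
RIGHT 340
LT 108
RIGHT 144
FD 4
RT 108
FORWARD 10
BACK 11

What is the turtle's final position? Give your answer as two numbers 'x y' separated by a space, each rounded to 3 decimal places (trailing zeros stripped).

Answer: -21.864 12.939

Derivation:
Executing turtle program step by step:
Start: pos=(0,0), heading=0, pen down
RT 120: heading 0 -> 240
RT 90: heading 240 -> 150
FD 9: (0,0) -> (-7.794,4.5) [heading=150, draw]
FD 9: (-7.794,4.5) -> (-15.588,9) [heading=150, draw]
FD 3: (-15.588,9) -> (-18.187,10.5) [heading=150, draw]
RT 340: heading 150 -> 170
LT 108: heading 170 -> 278
RT 144: heading 278 -> 134
FD 4: (-18.187,10.5) -> (-20.965,13.377) [heading=134, draw]
RT 108: heading 134 -> 26
FD 10: (-20.965,13.377) -> (-11.977,17.761) [heading=26, draw]
BK 11: (-11.977,17.761) -> (-21.864,12.939) [heading=26, draw]
Final: pos=(-21.864,12.939), heading=26, 6 segment(s) drawn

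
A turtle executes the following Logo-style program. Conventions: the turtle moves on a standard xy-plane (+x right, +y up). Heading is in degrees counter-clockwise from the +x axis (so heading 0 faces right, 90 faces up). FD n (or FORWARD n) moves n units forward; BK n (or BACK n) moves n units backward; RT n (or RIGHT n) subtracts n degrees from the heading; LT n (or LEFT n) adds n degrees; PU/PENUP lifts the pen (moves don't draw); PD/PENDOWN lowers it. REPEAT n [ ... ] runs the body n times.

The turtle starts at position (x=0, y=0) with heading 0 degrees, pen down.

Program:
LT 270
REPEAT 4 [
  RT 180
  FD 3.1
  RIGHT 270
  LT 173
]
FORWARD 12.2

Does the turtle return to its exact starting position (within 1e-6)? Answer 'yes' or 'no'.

Executing turtle program step by step:
Start: pos=(0,0), heading=0, pen down
LT 270: heading 0 -> 270
REPEAT 4 [
  -- iteration 1/4 --
  RT 180: heading 270 -> 90
  FD 3.1: (0,0) -> (0,3.1) [heading=90, draw]
  RT 270: heading 90 -> 180
  LT 173: heading 180 -> 353
  -- iteration 2/4 --
  RT 180: heading 353 -> 173
  FD 3.1: (0,3.1) -> (-3.077,3.478) [heading=173, draw]
  RT 270: heading 173 -> 263
  LT 173: heading 263 -> 76
  -- iteration 3/4 --
  RT 180: heading 76 -> 256
  FD 3.1: (-3.077,3.478) -> (-3.827,0.47) [heading=256, draw]
  RT 270: heading 256 -> 346
  LT 173: heading 346 -> 159
  -- iteration 4/4 --
  RT 180: heading 159 -> 339
  FD 3.1: (-3.827,0.47) -> (-0.933,-0.641) [heading=339, draw]
  RT 270: heading 339 -> 69
  LT 173: heading 69 -> 242
]
FD 12.2: (-0.933,-0.641) -> (-6.66,-11.413) [heading=242, draw]
Final: pos=(-6.66,-11.413), heading=242, 5 segment(s) drawn

Start position: (0, 0)
Final position: (-6.66, -11.413)
Distance = 13.214; >= 1e-6 -> NOT closed

Answer: no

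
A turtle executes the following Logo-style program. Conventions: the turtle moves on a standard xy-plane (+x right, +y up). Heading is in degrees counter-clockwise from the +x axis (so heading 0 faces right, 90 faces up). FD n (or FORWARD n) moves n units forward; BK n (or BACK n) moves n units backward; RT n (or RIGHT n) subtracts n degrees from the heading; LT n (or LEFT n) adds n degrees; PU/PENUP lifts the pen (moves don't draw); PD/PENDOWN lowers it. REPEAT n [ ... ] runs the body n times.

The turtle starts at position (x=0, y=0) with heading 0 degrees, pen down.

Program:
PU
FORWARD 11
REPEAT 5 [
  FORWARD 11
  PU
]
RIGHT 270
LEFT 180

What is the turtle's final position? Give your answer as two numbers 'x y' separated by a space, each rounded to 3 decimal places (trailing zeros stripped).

Executing turtle program step by step:
Start: pos=(0,0), heading=0, pen down
PU: pen up
FD 11: (0,0) -> (11,0) [heading=0, move]
REPEAT 5 [
  -- iteration 1/5 --
  FD 11: (11,0) -> (22,0) [heading=0, move]
  PU: pen up
  -- iteration 2/5 --
  FD 11: (22,0) -> (33,0) [heading=0, move]
  PU: pen up
  -- iteration 3/5 --
  FD 11: (33,0) -> (44,0) [heading=0, move]
  PU: pen up
  -- iteration 4/5 --
  FD 11: (44,0) -> (55,0) [heading=0, move]
  PU: pen up
  -- iteration 5/5 --
  FD 11: (55,0) -> (66,0) [heading=0, move]
  PU: pen up
]
RT 270: heading 0 -> 90
LT 180: heading 90 -> 270
Final: pos=(66,0), heading=270, 0 segment(s) drawn

Answer: 66 0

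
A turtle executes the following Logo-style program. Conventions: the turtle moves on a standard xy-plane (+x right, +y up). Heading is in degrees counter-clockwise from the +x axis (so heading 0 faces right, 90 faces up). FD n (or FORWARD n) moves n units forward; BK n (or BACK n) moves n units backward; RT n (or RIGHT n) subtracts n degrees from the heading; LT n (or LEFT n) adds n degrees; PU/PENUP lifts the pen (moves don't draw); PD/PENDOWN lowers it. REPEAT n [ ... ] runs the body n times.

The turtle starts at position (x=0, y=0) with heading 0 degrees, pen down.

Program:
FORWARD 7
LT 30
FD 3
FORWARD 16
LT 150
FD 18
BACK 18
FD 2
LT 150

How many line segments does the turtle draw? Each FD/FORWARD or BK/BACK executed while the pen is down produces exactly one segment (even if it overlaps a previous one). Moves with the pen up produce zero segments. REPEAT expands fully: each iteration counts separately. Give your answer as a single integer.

Answer: 6

Derivation:
Executing turtle program step by step:
Start: pos=(0,0), heading=0, pen down
FD 7: (0,0) -> (7,0) [heading=0, draw]
LT 30: heading 0 -> 30
FD 3: (7,0) -> (9.598,1.5) [heading=30, draw]
FD 16: (9.598,1.5) -> (23.454,9.5) [heading=30, draw]
LT 150: heading 30 -> 180
FD 18: (23.454,9.5) -> (5.454,9.5) [heading=180, draw]
BK 18: (5.454,9.5) -> (23.454,9.5) [heading=180, draw]
FD 2: (23.454,9.5) -> (21.454,9.5) [heading=180, draw]
LT 150: heading 180 -> 330
Final: pos=(21.454,9.5), heading=330, 6 segment(s) drawn
Segments drawn: 6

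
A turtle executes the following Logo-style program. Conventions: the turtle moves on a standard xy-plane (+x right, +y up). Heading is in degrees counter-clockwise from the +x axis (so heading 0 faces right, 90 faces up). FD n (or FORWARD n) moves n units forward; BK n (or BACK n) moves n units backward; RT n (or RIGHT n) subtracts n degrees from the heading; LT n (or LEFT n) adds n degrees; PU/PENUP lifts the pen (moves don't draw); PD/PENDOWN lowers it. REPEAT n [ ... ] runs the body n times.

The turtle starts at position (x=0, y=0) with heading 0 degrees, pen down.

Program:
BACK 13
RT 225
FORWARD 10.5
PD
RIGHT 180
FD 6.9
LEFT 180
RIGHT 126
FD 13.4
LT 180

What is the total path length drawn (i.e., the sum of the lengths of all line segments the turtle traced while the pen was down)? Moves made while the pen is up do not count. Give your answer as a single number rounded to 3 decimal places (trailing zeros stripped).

Answer: 43.8

Derivation:
Executing turtle program step by step:
Start: pos=(0,0), heading=0, pen down
BK 13: (0,0) -> (-13,0) [heading=0, draw]
RT 225: heading 0 -> 135
FD 10.5: (-13,0) -> (-20.425,7.425) [heading=135, draw]
PD: pen down
RT 180: heading 135 -> 315
FD 6.9: (-20.425,7.425) -> (-15.546,2.546) [heading=315, draw]
LT 180: heading 315 -> 135
RT 126: heading 135 -> 9
FD 13.4: (-15.546,2.546) -> (-2.311,4.642) [heading=9, draw]
LT 180: heading 9 -> 189
Final: pos=(-2.311,4.642), heading=189, 4 segment(s) drawn

Segment lengths:
  seg 1: (0,0) -> (-13,0), length = 13
  seg 2: (-13,0) -> (-20.425,7.425), length = 10.5
  seg 3: (-20.425,7.425) -> (-15.546,2.546), length = 6.9
  seg 4: (-15.546,2.546) -> (-2.311,4.642), length = 13.4
Total = 43.8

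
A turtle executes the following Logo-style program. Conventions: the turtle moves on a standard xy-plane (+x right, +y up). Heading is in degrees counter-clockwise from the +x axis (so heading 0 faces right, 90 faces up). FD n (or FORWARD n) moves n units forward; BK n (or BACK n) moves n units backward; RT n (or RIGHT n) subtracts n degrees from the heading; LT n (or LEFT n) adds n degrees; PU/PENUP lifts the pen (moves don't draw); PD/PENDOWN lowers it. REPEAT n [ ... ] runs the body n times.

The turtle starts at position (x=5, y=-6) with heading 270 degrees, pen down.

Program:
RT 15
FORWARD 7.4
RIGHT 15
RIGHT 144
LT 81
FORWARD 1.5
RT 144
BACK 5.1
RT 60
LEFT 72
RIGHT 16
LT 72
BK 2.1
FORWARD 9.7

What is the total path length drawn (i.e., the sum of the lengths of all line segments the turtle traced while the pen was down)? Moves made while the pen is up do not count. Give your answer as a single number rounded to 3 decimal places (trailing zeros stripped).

Answer: 25.8

Derivation:
Executing turtle program step by step:
Start: pos=(5,-6), heading=270, pen down
RT 15: heading 270 -> 255
FD 7.4: (5,-6) -> (3.085,-13.148) [heading=255, draw]
RT 15: heading 255 -> 240
RT 144: heading 240 -> 96
LT 81: heading 96 -> 177
FD 1.5: (3.085,-13.148) -> (1.587,-13.069) [heading=177, draw]
RT 144: heading 177 -> 33
BK 5.1: (1.587,-13.069) -> (-2.69,-15.847) [heading=33, draw]
RT 60: heading 33 -> 333
LT 72: heading 333 -> 45
RT 16: heading 45 -> 29
LT 72: heading 29 -> 101
BK 2.1: (-2.69,-15.847) -> (-2.29,-17.908) [heading=101, draw]
FD 9.7: (-2.29,-17.908) -> (-4.141,-8.387) [heading=101, draw]
Final: pos=(-4.141,-8.387), heading=101, 5 segment(s) drawn

Segment lengths:
  seg 1: (5,-6) -> (3.085,-13.148), length = 7.4
  seg 2: (3.085,-13.148) -> (1.587,-13.069), length = 1.5
  seg 3: (1.587,-13.069) -> (-2.69,-15.847), length = 5.1
  seg 4: (-2.69,-15.847) -> (-2.29,-17.908), length = 2.1
  seg 5: (-2.29,-17.908) -> (-4.141,-8.387), length = 9.7
Total = 25.8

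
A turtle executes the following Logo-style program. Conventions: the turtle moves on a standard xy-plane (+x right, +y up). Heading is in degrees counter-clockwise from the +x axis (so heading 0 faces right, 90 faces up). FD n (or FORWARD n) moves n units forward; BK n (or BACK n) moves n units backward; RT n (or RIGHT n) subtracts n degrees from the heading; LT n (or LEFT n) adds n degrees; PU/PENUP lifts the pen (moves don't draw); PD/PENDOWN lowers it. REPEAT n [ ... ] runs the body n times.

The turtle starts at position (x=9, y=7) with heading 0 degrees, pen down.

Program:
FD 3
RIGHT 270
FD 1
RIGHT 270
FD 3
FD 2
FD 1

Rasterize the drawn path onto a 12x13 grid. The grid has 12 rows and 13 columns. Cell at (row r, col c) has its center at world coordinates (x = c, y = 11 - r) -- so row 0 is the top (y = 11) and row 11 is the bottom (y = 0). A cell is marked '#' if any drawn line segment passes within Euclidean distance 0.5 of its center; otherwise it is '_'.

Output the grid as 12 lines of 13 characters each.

Answer: _____________
_____________
_____________
______#######
_________####
_____________
_____________
_____________
_____________
_____________
_____________
_____________

Derivation:
Segment 0: (9,7) -> (12,7)
Segment 1: (12,7) -> (12,8)
Segment 2: (12,8) -> (9,8)
Segment 3: (9,8) -> (7,8)
Segment 4: (7,8) -> (6,8)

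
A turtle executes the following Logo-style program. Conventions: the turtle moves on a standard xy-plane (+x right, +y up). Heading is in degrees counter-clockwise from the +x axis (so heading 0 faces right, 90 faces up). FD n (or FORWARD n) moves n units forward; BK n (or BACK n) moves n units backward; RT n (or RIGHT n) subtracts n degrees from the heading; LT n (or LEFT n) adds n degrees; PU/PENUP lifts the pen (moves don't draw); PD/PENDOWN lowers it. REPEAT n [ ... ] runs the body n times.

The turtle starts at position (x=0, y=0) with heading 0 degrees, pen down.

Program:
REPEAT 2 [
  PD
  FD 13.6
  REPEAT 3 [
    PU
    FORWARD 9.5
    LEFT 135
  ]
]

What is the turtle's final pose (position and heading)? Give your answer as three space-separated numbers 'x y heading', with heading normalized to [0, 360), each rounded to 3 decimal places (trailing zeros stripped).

Executing turtle program step by step:
Start: pos=(0,0), heading=0, pen down
REPEAT 2 [
  -- iteration 1/2 --
  PD: pen down
  FD 13.6: (0,0) -> (13.6,0) [heading=0, draw]
  REPEAT 3 [
    -- iteration 1/3 --
    PU: pen up
    FD 9.5: (13.6,0) -> (23.1,0) [heading=0, move]
    LT 135: heading 0 -> 135
    -- iteration 2/3 --
    PU: pen up
    FD 9.5: (23.1,0) -> (16.382,6.718) [heading=135, move]
    LT 135: heading 135 -> 270
    -- iteration 3/3 --
    PU: pen up
    FD 9.5: (16.382,6.718) -> (16.382,-2.782) [heading=270, move]
    LT 135: heading 270 -> 45
  ]
  -- iteration 2/2 --
  PD: pen down
  FD 13.6: (16.382,-2.782) -> (25.999,6.834) [heading=45, draw]
  REPEAT 3 [
    -- iteration 1/3 --
    PU: pen up
    FD 9.5: (25.999,6.834) -> (32.717,13.552) [heading=45, move]
    LT 135: heading 45 -> 180
    -- iteration 2/3 --
    PU: pen up
    FD 9.5: (32.717,13.552) -> (23.217,13.552) [heading=180, move]
    LT 135: heading 180 -> 315
    -- iteration 3/3 --
    PU: pen up
    FD 9.5: (23.217,13.552) -> (29.934,6.834) [heading=315, move]
    LT 135: heading 315 -> 90
  ]
]
Final: pos=(29.934,6.834), heading=90, 2 segment(s) drawn

Answer: 29.934 6.834 90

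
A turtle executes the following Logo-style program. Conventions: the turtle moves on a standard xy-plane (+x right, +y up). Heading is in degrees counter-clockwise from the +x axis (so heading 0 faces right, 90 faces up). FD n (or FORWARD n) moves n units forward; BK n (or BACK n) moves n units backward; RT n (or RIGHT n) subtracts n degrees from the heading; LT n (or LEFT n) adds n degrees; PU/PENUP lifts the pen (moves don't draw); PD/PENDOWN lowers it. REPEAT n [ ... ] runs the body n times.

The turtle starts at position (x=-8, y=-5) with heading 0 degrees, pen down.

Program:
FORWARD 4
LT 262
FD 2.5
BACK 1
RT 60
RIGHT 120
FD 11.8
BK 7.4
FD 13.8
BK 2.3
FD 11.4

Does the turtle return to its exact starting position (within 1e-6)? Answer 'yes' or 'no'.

Answer: no

Derivation:
Executing turtle program step by step:
Start: pos=(-8,-5), heading=0, pen down
FD 4: (-8,-5) -> (-4,-5) [heading=0, draw]
LT 262: heading 0 -> 262
FD 2.5: (-4,-5) -> (-4.348,-7.476) [heading=262, draw]
BK 1: (-4.348,-7.476) -> (-4.209,-6.485) [heading=262, draw]
RT 60: heading 262 -> 202
RT 120: heading 202 -> 82
FD 11.8: (-4.209,-6.485) -> (-2.567,5.2) [heading=82, draw]
BK 7.4: (-2.567,5.2) -> (-3.596,-2.128) [heading=82, draw]
FD 13.8: (-3.596,-2.128) -> (-1.676,11.537) [heading=82, draw]
BK 2.3: (-1.676,11.537) -> (-1.996,9.26) [heading=82, draw]
FD 11.4: (-1.996,9.26) -> (-0.409,20.549) [heading=82, draw]
Final: pos=(-0.409,20.549), heading=82, 8 segment(s) drawn

Start position: (-8, -5)
Final position: (-0.409, 20.549)
Distance = 26.653; >= 1e-6 -> NOT closed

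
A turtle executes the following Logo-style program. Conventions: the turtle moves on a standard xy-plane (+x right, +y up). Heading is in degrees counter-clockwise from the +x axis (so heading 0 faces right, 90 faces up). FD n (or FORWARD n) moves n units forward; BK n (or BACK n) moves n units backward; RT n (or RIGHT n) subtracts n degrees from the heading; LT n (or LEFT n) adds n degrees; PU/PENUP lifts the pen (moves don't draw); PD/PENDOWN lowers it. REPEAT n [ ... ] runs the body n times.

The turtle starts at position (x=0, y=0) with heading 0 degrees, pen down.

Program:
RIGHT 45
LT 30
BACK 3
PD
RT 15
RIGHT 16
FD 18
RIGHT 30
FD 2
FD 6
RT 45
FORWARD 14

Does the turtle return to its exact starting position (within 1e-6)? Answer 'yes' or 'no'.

Answer: no

Derivation:
Executing turtle program step by step:
Start: pos=(0,0), heading=0, pen down
RT 45: heading 0 -> 315
LT 30: heading 315 -> 345
BK 3: (0,0) -> (-2.898,0.776) [heading=345, draw]
PD: pen down
RT 15: heading 345 -> 330
RT 16: heading 330 -> 314
FD 18: (-2.898,0.776) -> (9.606,-12.172) [heading=314, draw]
RT 30: heading 314 -> 284
FD 2: (9.606,-12.172) -> (10.09,-14.112) [heading=284, draw]
FD 6: (10.09,-14.112) -> (11.541,-19.934) [heading=284, draw]
RT 45: heading 284 -> 239
FD 14: (11.541,-19.934) -> (4.331,-31.934) [heading=239, draw]
Final: pos=(4.331,-31.934), heading=239, 5 segment(s) drawn

Start position: (0, 0)
Final position: (4.331, -31.934)
Distance = 32.227; >= 1e-6 -> NOT closed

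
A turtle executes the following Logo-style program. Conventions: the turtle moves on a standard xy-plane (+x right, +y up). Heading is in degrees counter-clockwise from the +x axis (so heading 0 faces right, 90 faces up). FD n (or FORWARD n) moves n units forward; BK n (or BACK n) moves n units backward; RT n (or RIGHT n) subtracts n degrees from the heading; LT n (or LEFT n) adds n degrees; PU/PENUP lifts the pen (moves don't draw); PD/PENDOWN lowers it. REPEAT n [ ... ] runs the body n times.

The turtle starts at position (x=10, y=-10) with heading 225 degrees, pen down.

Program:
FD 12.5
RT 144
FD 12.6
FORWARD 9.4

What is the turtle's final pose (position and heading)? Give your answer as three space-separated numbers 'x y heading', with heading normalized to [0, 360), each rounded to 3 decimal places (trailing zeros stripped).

Executing turtle program step by step:
Start: pos=(10,-10), heading=225, pen down
FD 12.5: (10,-10) -> (1.161,-18.839) [heading=225, draw]
RT 144: heading 225 -> 81
FD 12.6: (1.161,-18.839) -> (3.132,-6.394) [heading=81, draw]
FD 9.4: (3.132,-6.394) -> (4.603,2.89) [heading=81, draw]
Final: pos=(4.603,2.89), heading=81, 3 segment(s) drawn

Answer: 4.603 2.89 81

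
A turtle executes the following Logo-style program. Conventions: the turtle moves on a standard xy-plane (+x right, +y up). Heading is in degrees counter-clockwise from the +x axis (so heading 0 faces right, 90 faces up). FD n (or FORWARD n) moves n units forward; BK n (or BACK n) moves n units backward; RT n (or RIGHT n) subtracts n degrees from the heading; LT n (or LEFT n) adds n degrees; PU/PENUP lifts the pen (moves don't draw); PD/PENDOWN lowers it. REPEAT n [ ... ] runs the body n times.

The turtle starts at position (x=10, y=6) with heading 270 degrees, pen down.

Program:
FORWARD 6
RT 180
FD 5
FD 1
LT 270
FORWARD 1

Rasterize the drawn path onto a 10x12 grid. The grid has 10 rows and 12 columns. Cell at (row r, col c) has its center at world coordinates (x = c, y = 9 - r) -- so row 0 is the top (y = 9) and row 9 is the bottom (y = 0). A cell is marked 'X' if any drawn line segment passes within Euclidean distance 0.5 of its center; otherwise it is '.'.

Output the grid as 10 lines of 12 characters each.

Segment 0: (10,6) -> (10,0)
Segment 1: (10,0) -> (10,5)
Segment 2: (10,5) -> (10,6)
Segment 3: (10,6) -> (11,6)

Answer: ............
............
............
..........XX
..........X.
..........X.
..........X.
..........X.
..........X.
..........X.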